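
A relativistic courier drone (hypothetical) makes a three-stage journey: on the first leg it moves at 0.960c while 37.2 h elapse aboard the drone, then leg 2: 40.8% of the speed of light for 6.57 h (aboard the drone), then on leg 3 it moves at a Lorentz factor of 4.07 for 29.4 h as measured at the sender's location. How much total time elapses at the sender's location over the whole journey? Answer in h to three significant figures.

Leg 1: γ = 1/√(1 − 0.960²) = 25/7 ≈ 3.571; Δt_1 = 3.571 × 37.2 = 132.9 h.
Leg 2: β = 0.408; γ = 1/√(1 − 0.408²) = 1/√0.8335 = 1.095; Δt_2 = 1.095 × 6.57 = 7.196 h.
Leg 3: 29.4 h is already measured at the sender's location.
Total: 132.9 + 7.196 + 29.40 h.

Δt = 169 h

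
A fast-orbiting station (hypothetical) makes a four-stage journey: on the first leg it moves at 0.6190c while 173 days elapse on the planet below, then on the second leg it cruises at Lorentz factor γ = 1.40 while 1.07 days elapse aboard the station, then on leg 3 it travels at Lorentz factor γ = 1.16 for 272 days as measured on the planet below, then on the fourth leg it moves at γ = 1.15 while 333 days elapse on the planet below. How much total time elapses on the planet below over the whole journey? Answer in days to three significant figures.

Δt = 779 days

Leg 1: 173 days is already measured on the planet below.
Leg 2: γ = 1.40; Δt_2 = 1.400 × 1.07 = 1.498 days.
Leg 3: 272 days is already measured on the planet below.
Leg 4: 333 days is already measured on the planet below.
Total: 173.0 + 1.498 + 272.0 + 333.0 days.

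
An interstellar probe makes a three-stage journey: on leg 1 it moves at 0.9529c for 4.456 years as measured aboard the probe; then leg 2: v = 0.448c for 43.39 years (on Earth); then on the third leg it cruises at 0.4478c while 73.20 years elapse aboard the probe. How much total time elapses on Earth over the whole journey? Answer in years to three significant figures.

Leg 1: γ = 1/√(1 − 0.9529²) = 1/√0.09198 = 3.297; Δt_1 = 3.297 × 4.456 = 14.69 years.
Leg 2: 43.39 years is already measured on Earth.
Leg 3: γ = 1/√(1 − 0.4478²) = 1/√0.7995 = 1.118; Δt_3 = 1.118 × 73.20 = 81.87 years.
Total: 14.69 + 43.39 + 81.87 years.

Δt = 140 years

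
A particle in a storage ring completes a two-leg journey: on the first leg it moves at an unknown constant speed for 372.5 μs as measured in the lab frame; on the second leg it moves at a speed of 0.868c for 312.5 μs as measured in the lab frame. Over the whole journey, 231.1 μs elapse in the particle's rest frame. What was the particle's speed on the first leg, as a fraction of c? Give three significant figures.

β = 0.979

Leg 1: speed unknown; τ_1 = 372.5/γ_1.
Leg 2: γ = 1/√(1 − 0.868²) = 1/√0.2466 = 2.014; τ_2 = 312.5/2.014 = 155.2 μs.
Total proper time: τ_1 + 155.2 = 231.1, so τ_1 = 231.1 − 155.2 = 75.92 μs.
γ_1 = 372.5/75.92 = 4.906; β = √(1 − 1/γ²) = √0.9585.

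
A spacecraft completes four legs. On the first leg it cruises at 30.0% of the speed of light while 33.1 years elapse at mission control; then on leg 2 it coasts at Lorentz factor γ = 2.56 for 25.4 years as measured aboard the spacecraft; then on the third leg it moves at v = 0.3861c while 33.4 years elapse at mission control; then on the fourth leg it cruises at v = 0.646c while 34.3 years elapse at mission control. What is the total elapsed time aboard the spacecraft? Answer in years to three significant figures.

τ = 114 years

Leg 1: β = 0.300; γ = 1/√(1 − 0.300²) = 1/√0.9100 = 1.048; τ_1 = 33.1/1.048 = 31.58 years.
Leg 2: 25.4 years is already measured aboard the spacecraft.
Leg 3: γ = 1/√(1 − 0.3861²) = 1/√0.8509 = 1.084; τ_3 = 33.4/1.084 = 30.81 years.
Leg 4: γ = 1/√(1 − 0.646²) = 1/√0.5827 = 1.310; τ_4 = 34.3/1.310 = 26.18 years.
Total: 31.58 + 25.40 + 30.81 + 26.18 years.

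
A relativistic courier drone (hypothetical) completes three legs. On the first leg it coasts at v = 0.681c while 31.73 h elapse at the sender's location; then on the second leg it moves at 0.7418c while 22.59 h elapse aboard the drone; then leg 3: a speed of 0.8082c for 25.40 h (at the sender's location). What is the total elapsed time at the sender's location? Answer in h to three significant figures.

Leg 1: 31.73 h is already measured at the sender's location.
Leg 2: γ = 1/√(1 − 0.7418²) = 1/√0.4497 = 1.491; Δt_2 = 1.491 × 22.59 = 33.69 h.
Leg 3: 25.40 h is already measured at the sender's location.
Total: 31.73 + 33.69 + 25.40 h.

Δt = 90.8 h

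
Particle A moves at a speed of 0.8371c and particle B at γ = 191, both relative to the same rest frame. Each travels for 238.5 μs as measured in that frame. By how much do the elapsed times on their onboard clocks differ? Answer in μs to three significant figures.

|τ_A − τ_B| = 129 μs

A: γ = 1/√(1 − 0.8371²) = 1/√0.2993 = 1.828; τ_A = 238.5/1.828 = 130.5 μs.
B: γ = 191; τ_B = 238.5/191.0 = 1.249 μs.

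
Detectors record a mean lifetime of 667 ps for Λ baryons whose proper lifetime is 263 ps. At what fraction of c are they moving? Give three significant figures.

γ = Δt/τ₀ = 667/263 = 2.536
β = √(1 − 1/γ²) = √(1 − 0.1555) = √0.8445

v = 0.919c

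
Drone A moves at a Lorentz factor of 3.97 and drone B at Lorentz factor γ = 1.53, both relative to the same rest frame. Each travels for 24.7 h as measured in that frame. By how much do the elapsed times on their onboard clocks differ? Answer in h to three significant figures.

|τ_A − τ_B| = 9.92 h

A: γ = 3.97; τ_A = 24.7/3.970 = 6.222 h.
B: γ = 1.53; τ_B = 24.7/1.530 = 16.14 h.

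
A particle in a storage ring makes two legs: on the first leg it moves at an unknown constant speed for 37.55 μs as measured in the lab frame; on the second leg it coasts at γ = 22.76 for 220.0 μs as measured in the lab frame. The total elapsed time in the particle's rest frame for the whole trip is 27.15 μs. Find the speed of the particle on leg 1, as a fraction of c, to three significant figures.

β = 0.885

Leg 1: speed unknown; τ_1 = 37.55/γ_1.
Leg 2: γ = 22.76; τ_2 = 220.0/22.76 = 9.666 μs.
Total proper time: τ_1 + 9.666 = 27.15, so τ_1 = 27.15 − 9.666 = 17.48 μs.
γ_1 = 37.55/17.48 = 2.148; β = √(1 − 1/γ²) = √0.7832.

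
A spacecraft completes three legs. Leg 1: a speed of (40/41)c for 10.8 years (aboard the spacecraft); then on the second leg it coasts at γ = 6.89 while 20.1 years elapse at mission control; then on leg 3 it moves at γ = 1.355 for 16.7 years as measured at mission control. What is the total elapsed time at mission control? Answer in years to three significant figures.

Δt = 86.0 years

Leg 1: γ = 1/√(1 − (40/41)²) = 41/9 ≈ 4.556; Δt_1 = 4.556 × 10.8 = 49.20 years.
Leg 2: 20.1 years is already measured at mission control.
Leg 3: 16.7 years is already measured at mission control.
Total: 49.20 + 20.10 + 16.70 years.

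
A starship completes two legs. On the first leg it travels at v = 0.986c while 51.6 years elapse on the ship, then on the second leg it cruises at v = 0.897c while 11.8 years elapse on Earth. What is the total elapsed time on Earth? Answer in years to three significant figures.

Δt = 321 years

Leg 1: γ = 1/√(1 − 0.986²) = 1/√0.02780 = 5.997; Δt_1 = 5.997 × 51.6 = 309.5 years.
Leg 2: 11.8 years is already measured on Earth.
Total: 309.5 + 11.80 years.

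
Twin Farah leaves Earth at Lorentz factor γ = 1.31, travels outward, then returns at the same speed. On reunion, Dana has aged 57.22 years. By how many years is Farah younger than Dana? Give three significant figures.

Δt − τ = 13.5 years

γ = 1.31
Farah's elapsed proper time: τ = 57.22/1.310 = 43.68 years.
Age gap = Δt − τ = 57.22 − 43.68 years.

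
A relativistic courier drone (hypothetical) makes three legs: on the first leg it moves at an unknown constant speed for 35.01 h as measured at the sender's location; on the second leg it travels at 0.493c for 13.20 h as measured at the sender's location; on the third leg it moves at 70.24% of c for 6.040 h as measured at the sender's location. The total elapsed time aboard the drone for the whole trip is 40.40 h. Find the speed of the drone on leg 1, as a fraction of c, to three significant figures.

β = 0.711

Leg 1: speed unknown; τ_1 = 35.01/γ_1.
Leg 2: γ = 1/√(1 − 0.493²) = 1/√0.7570 = 1.149; τ_2 = 13.20/1.149 = 11.48 h.
Leg 3: β = 0.7024; γ = 1/√(1 − 0.7024²) = 1/√0.5066 = 1.405; τ_3 = 6.040/1.405 = 4.299 h.
Total proper time: τ_1 + 11.48 + 4.299 = 40.40, so τ_1 = 40.40 − 15.78 = 24.62 h.
γ_1 = 35.01/24.62 = 1.422; β = √(1 − 1/γ²) = √0.5056.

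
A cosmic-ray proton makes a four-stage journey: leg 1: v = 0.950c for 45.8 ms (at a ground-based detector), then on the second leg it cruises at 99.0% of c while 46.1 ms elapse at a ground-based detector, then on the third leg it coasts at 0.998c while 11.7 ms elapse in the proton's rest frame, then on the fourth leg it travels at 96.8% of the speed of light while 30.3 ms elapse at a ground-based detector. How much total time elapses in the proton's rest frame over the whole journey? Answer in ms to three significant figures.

τ = 40.1 ms

Leg 1: γ = 1/√(1 − 0.950²) = 1/√0.09750 = 3.203; τ_1 = 45.8/3.203 = 14.30 ms.
Leg 2: β = 0.990; γ = 1/√(1 − 0.990²) = 1/√0.01990 = 7.089; τ_2 = 46.1/7.089 = 6.503 ms.
Leg 3: 11.7 ms is already measured in the proton's rest frame.
Leg 4: β = 0.968; γ = 1/√(1 − 0.968²) = 1/√0.06298 = 3.985; τ_4 = 30.3/3.985 = 7.604 ms.
Total: 14.30 + 6.503 + 11.70 + 7.604 ms.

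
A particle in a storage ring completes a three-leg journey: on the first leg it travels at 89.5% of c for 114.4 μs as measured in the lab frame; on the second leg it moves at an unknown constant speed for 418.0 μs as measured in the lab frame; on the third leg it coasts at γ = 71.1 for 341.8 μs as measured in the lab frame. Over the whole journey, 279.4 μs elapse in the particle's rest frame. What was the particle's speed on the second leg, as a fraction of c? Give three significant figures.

Leg 1: β = 0.895; γ = 1/√(1 − 0.895²) = 1/√0.1990 = 2.242; τ_1 = 114.4/2.242 = 51.03 μs.
Leg 2: speed unknown; τ_2 = 418.0/γ_2.
Leg 3: γ = 71.1; τ_3 = 341.8/71.10 = 4.807 μs.
Total proper time: 51.03 + τ_2 + 4.807 = 279.4, so τ_2 = 279.4 − 55.84 = 223.6 μs.
γ_2 = 418.0/223.6 = 1.870; β = √(1 − 1/γ²) = √0.7139.

β = 0.845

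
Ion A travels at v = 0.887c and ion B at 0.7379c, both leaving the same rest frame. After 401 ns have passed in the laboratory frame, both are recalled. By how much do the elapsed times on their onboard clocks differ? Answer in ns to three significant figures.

A: γ = 1/√(1 − 0.887²) = 1/√0.2132 = 2.166; τ_A = 401/2.166 = 185.2 ns.
B: γ = 1/√(1 − 0.7379²) = 1/√0.4555 = 1.482; τ_B = 401/1.482 = 270.6 ns.

|τ_A − τ_B| = 85.5 ns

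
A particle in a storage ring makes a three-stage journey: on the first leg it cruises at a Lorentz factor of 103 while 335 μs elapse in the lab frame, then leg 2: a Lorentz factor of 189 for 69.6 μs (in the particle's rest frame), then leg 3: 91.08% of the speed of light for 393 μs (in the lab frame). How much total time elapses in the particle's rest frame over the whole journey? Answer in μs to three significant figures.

Leg 1: γ = 103; τ_1 = 335/103.0 = 3.252 μs.
Leg 2: 69.6 μs is already measured in the particle's rest frame.
Leg 3: β = 0.9108; γ = 1/√(1 − 0.9108²) = 1/√0.1704 = 2.422; τ_3 = 393/2.422 = 162.2 μs.
Total: 3.252 + 69.60 + 162.2 μs.

τ = 235 μs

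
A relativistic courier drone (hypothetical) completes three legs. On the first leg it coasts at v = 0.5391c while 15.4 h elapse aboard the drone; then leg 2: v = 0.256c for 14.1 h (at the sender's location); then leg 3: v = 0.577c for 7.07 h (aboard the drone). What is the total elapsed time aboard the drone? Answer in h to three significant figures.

τ = 36.1 h

Leg 1: 15.4 h is already measured aboard the drone.
Leg 2: γ = 1/√(1 − 0.256²) = 1/√0.9345 = 1.034; τ_2 = 14.1/1.034 = 13.63 h.
Leg 3: 7.07 h is already measured aboard the drone.
Total: 15.40 + 13.63 + 7.070 h.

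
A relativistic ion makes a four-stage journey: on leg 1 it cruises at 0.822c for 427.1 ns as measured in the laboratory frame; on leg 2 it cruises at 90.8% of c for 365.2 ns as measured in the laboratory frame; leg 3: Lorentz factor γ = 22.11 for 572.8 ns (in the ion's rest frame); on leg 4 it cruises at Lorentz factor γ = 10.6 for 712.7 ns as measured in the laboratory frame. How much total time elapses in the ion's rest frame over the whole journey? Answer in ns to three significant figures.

Leg 1: γ = 1/√(1 − 0.822²) = 1/√0.3243 = 1.756; τ_1 = 427.1/1.756 = 243.2 ns.
Leg 2: β = 0.908; γ = 1/√(1 − 0.908²) = 1/√0.1755 = 2.387; τ_2 = 365.2/2.387 = 153.0 ns.
Leg 3: 572.8 ns is already measured in the ion's rest frame.
Leg 4: γ = 10.6; τ_4 = 712.7/10.60 = 67.24 ns.
Total: 243.2 + 153.0 + 572.8 + 67.24 ns.

τ = 1040 ns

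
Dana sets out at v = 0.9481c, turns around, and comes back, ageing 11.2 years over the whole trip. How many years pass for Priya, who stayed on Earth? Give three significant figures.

Δt = 35.2 years

γ = 1/√(1 − 0.9481²) = 1/√0.1011 = 3.145
Earth-frame duration is the dilated interval: Δt = γτ = 3.145 × 11.2 years.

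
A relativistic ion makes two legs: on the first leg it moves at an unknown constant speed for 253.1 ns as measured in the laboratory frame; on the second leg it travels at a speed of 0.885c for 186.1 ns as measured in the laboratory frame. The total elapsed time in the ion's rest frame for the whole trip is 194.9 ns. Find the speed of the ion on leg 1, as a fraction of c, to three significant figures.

β = 0.904

Leg 1: speed unknown; τ_1 = 253.1/γ_1.
Leg 2: γ = 1/√(1 − 0.885²) = 1/√0.2168 = 2.148; τ_2 = 186.1/2.148 = 86.65 ns.
Total proper time: τ_1 + 86.65 = 194.9, so τ_1 = 194.9 − 86.65 = 108.3 ns.
γ_1 = 253.1/108.3 = 2.338; β = √(1 − 1/γ²) = √0.8171.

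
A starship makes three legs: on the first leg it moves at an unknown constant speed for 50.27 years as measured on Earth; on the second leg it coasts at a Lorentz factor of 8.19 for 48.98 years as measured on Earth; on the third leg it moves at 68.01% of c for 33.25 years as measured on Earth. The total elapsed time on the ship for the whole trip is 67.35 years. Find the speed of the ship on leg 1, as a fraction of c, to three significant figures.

Leg 1: speed unknown; τ_1 = 50.27/γ_1.
Leg 2: γ = 8.19; τ_2 = 48.98/8.190 = 5.980 years.
Leg 3: β = 0.6801; γ = 1/√(1 − 0.6801²) = 1/√0.5375 = 1.364; τ_3 = 33.25/1.364 = 24.38 years.
Total proper time: τ_1 + 5.980 + 24.38 = 67.35, so τ_1 = 67.35 − 30.36 = 36.99 years.
γ_1 = 50.27/36.99 = 1.359; β = √(1 − 1/γ²) = √0.4585.

β = 0.677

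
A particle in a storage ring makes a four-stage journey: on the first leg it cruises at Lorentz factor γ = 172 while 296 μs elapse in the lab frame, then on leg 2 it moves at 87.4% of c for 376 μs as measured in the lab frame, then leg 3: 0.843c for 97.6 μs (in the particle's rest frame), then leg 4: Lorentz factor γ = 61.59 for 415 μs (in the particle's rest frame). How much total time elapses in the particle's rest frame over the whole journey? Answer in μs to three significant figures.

Leg 1: γ = 172; τ_1 = 296/172.0 = 1.721 μs.
Leg 2: β = 0.874; γ = 1/√(1 − 0.874²) = 1/√0.2361 = 2.058; τ_2 = 376/2.058 = 182.7 μs.
Leg 3: 97.6 μs is already measured in the particle's rest frame.
Leg 4: 415 μs is already measured in the particle's rest frame.
Total: 1.721 + 182.7 + 97.60 + 415.0 μs.

τ = 697 μs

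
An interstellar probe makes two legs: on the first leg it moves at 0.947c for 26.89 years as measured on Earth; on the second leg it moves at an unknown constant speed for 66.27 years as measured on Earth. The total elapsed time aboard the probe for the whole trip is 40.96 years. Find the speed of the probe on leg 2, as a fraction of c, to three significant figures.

β = 0.873

Leg 1: γ = 1/√(1 − 0.947²) = 1/√0.1032 = 3.113; τ_1 = 26.89/3.113 = 8.638 years.
Leg 2: speed unknown; τ_2 = 66.27/γ_2.
Total proper time: 8.638 + τ_2 = 40.96, so τ_2 = 40.96 − 8.638 = 32.32 years.
γ_2 = 66.27/32.32 = 2.050; β = √(1 − 1/γ²) = √0.7621.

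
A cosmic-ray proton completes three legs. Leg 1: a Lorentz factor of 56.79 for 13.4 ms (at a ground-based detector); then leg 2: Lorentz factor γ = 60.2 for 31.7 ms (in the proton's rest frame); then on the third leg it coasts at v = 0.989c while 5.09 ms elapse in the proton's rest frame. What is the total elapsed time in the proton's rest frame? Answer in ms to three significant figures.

τ = 37.0 ms

Leg 1: γ = 56.79; τ_1 = 13.4/56.79 = 0.2360 ms.
Leg 2: 31.7 ms is already measured in the proton's rest frame.
Leg 3: 5.09 ms is already measured in the proton's rest frame.
Total: 0.2360 + 31.70 + 5.090 ms.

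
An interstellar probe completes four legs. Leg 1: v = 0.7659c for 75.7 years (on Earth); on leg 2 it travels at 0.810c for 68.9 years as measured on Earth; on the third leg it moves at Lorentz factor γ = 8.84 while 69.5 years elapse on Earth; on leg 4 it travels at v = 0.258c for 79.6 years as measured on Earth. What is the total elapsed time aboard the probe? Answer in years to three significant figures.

τ = 174 years

Leg 1: γ = 1/√(1 − 0.7659²) = 1/√0.4134 = 1.555; τ_1 = 75.7/1.555 = 48.67 years.
Leg 2: γ = 1/√(1 − 0.810²) = 1/√0.3439 = 1.705; τ_2 = 68.9/1.705 = 40.41 years.
Leg 3: γ = 8.84; τ_3 = 69.5/8.840 = 7.862 years.
Leg 4: γ = 1/√(1 − 0.258²) = 1/√0.9334 = 1.035; τ_4 = 79.6/1.035 = 76.91 years.
Total: 48.67 + 40.41 + 7.862 + 76.91 years.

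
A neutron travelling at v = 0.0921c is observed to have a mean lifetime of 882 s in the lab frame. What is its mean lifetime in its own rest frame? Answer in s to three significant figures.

τ₀ = 878 s

γ = 1/√(1 − 0.0921²) = 1/√0.9915 = 1.004
The lab-frame lifetime is the dilated interval; the proper lifetime is τ₀ = Δt/γ = 882/1.004 s.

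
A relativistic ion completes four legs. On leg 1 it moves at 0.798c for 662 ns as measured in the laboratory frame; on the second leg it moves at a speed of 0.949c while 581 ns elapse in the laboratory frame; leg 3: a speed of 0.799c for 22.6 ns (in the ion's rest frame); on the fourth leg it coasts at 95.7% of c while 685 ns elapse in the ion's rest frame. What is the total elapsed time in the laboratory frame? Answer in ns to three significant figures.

Leg 1: 662 ns is already measured in the laboratory frame.
Leg 2: 581 ns is already measured in the laboratory frame.
Leg 3: γ = 1/√(1 − 0.799²) = 1/√0.3616 = 1.663; Δt_3 = 1.663 × 22.6 = 37.58 ns.
Leg 4: β = 0.957; γ = 1/√(1 − 0.957²) = 1/√0.08415 = 3.447; Δt_4 = 3.447 × 685 = 2361 ns.
Total: 662.0 + 581.0 + 37.58 + 2361 ns.

Δt = 3640 ns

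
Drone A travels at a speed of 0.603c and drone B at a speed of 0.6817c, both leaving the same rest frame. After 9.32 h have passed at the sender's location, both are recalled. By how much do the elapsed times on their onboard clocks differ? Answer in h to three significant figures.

|τ_A − τ_B| = 0.616 h

A: γ = 1/√(1 − 0.603²) = 1/√0.6364 = 1.254; τ_A = 9.32/1.254 = 7.435 h.
B: γ = 1/√(1 − 0.6817²) = 1/√0.5353 = 1.367; τ_B = 9.32/1.367 = 6.819 h.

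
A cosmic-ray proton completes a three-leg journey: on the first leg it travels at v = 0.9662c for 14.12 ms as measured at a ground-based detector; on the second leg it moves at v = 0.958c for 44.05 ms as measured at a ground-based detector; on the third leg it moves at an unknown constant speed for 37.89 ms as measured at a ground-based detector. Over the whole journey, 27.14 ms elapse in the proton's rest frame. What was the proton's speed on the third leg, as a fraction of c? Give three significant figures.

β = 0.958

Leg 1: γ = 1/√(1 − 0.9662²) = 1/√0.06646 = 3.879; τ_1 = 14.12/3.879 = 3.640 ms.
Leg 2: γ = 1/√(1 − 0.958²) = 1/√0.08224 = 3.487; τ_2 = 44.05/3.487 = 12.63 ms.
Leg 3: speed unknown; τ_3 = 37.89/γ_3.
Total proper time: 3.640 + 12.63 + τ_3 = 27.14, so τ_3 = 27.14 − 16.27 = 10.87 ms.
γ_3 = 37.89/10.87 = 3.486; β = √(1 − 1/γ²) = √0.9177.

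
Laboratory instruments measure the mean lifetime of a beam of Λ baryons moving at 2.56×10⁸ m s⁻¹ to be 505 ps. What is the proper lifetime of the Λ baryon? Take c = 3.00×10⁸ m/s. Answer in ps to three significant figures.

τ₀ = 263 ps

β = 2.56×10⁸/3.00×10⁸ = 0.8533; γ = 1/√(1 − 0.8533²) = 1.918
The lab-frame lifetime is the dilated interval; the proper lifetime is τ₀ = Δt/γ = 505/1.918 ps.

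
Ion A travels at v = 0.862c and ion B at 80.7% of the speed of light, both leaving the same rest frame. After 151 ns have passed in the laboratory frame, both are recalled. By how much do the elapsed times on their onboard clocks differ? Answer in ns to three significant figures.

A: γ = 1/√(1 − 0.862²) = 1/√0.2570 = 1.973; τ_A = 151/1.973 = 76.54 ns.
B: β = 0.807; γ = 1/√(1 − 0.807²) = 1/√0.3488 = 1.693; τ_B = 151/1.693 = 89.17 ns.

|τ_A − τ_B| = 12.6 ns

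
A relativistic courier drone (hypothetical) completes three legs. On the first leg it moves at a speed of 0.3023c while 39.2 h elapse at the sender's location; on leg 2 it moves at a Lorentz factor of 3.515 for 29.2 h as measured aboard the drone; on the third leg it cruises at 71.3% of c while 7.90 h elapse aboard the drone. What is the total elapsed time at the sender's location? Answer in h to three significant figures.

Δt = 153 h

Leg 1: 39.2 h is already measured at the sender's location.
Leg 2: γ = 3.515; Δt_2 = 3.515 × 29.2 = 102.6 h.
Leg 3: β = 0.713; γ = 1/√(1 − 0.713²) = 1/√0.4916 = 1.426; Δt_3 = 1.426 × 7.90 = 11.27 h.
Total: 39.20 + 102.6 + 11.27 h.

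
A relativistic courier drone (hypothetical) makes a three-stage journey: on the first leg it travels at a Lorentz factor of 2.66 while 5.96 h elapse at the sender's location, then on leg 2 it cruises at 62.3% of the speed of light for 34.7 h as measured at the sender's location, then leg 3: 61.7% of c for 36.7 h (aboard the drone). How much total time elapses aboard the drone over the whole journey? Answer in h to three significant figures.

Leg 1: γ = 2.66; τ_1 = 5.96/2.660 = 2.241 h.
Leg 2: β = 0.623; γ = 1/√(1 − 0.623²) = 1/√0.6119 = 1.278; τ_2 = 34.7/1.278 = 27.14 h.
Leg 3: 36.7 h is already measured aboard the drone.
Total: 2.241 + 27.14 + 36.70 h.

τ = 66.1 h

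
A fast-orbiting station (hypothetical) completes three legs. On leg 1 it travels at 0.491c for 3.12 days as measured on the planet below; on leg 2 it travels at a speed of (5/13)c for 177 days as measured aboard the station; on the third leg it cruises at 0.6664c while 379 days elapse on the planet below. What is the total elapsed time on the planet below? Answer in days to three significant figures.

Leg 1: 3.12 days is already measured on the planet below.
Leg 2: γ = 1/√(1 − (5/13)²) = 13/12 ≈ 1.083; Δt_2 = 1.083 × 177 = 191.8 days.
Leg 3: 379 days is already measured on the planet below.
Total: 3.120 + 191.8 + 379.0 days.

Δt = 574 days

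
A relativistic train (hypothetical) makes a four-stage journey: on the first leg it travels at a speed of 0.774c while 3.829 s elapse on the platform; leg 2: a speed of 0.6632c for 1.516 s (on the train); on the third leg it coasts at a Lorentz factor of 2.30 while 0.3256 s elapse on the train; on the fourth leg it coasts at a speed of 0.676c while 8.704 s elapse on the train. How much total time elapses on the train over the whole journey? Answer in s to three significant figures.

τ = 13.0 s

Leg 1: γ = 1/√(1 − 0.774²) = 1/√0.4009 = 1.579; τ_1 = 3.829/1.579 = 2.424 s.
Leg 2: 1.516 s is already measured on the train.
Leg 3: 0.3256 s is already measured on the train.
Leg 4: 8.704 s is already measured on the train.
Total: 2.424 + 1.516 + 0.3256 + 8.704 s.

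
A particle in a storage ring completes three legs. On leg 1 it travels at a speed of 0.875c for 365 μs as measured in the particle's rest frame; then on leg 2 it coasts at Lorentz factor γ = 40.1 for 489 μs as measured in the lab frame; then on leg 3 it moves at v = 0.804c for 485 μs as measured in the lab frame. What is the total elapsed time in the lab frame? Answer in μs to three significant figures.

Δt = 1730 μs

Leg 1: γ = 1/√(1 − 0.875²) = 1/√0.2344 = 2.066; Δt_1 = 2.066 × 365 = 753.9 μs.
Leg 2: 489 μs is already measured in the lab frame.
Leg 3: 485 μs is already measured in the lab frame.
Total: 753.9 + 489.0 + 485.0 μs.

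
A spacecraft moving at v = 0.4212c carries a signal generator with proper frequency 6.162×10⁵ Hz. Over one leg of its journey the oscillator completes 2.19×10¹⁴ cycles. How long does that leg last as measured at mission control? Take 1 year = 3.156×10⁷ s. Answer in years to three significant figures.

γ = 1/√(1 − 0.4212²) = 1/√0.8226 = 1.103
Proper time for N cycles: τ = N/f = 2.19×10¹⁴/(6.162×10⁵) = 3.554×10⁸ s = 11.26 years.
Lab-frame duration Δt = γτ = 1.103 × 11.26 = 12.42 years.

Δt = 12.4 years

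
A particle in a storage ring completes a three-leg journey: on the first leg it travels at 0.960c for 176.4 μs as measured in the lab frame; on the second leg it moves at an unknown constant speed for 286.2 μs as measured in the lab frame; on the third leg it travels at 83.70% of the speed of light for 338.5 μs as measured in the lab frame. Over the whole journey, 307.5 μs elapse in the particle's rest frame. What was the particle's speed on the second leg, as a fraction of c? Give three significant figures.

β = 0.967

Leg 1: γ = 1/√(1 − 0.960²) = 25/7 ≈ 3.571; τ_1 = 176.4/3.571 = 49.39 μs.
Leg 2: speed unknown; τ_2 = 286.2/γ_2.
Leg 3: β = 0.8370; γ = 1/√(1 − 0.8370²) = 1/√0.2994 = 1.827; τ_3 = 338.5/1.827 = 185.2 μs.
Total proper time: 49.39 + τ_2 + 185.2 = 307.5, so τ_2 = 307.5 − 234.6 = 72.88 μs.
γ_2 = 286.2/72.88 = 3.927; β = √(1 − 1/γ²) = √0.9352.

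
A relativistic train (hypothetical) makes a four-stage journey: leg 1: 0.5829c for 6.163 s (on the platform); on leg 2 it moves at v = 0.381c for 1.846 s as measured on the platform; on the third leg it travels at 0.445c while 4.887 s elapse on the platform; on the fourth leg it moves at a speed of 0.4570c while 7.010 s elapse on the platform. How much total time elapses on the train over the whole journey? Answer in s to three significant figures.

Leg 1: γ = 1/√(1 − 0.5829²) = 1/√0.6602 = 1.231; τ_1 = 6.163/1.231 = 5.008 s.
Leg 2: γ = 1/√(1 − 0.381²) = 1/√0.8548 = 1.082; τ_2 = 1.846/1.082 = 1.707 s.
Leg 3: γ = 1/√(1 − 0.445²) = 1/√0.8020 = 1.117; τ_3 = 4.887/1.117 = 4.376 s.
Leg 4: γ = 1/√(1 − 0.4570²) = 1/√0.7912 = 1.124; τ_4 = 7.010/1.124 = 6.235 s.
Total: 5.008 + 1.707 + 4.376 + 6.235 s.

τ = 17.3 s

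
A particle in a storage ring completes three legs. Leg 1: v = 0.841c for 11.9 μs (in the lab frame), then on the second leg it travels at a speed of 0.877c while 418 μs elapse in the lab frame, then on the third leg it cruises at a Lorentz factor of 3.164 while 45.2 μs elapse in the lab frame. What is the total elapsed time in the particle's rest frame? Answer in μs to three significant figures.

Leg 1: γ = 1/√(1 − 0.841²) = 1/√0.2927 = 1.848; τ_1 = 11.9/1.848 = 6.438 μs.
Leg 2: γ = 1/√(1 − 0.877²) = 1/√0.2309 = 2.081; τ_2 = 418/2.081 = 200.8 μs.
Leg 3: γ = 3.164; τ_3 = 45.2/3.164 = 14.29 μs.
Total: 6.438 + 200.8 + 14.29 μs.

τ = 222 μs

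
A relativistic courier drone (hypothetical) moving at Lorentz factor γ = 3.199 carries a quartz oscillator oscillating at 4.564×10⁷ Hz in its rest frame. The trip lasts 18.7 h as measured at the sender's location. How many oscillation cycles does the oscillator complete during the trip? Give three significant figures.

N = 9.60×10¹¹

γ = 3.199
The oscillator's own cycle count is N = f × τ where τ is the proper time aboard the drone. τ = Δt/γ = 18.7/3.199 = 5.846 h = 2.104×10⁴ s.
N = 4.564×10⁷ × 2.104×10⁴ = 9.605×10¹¹.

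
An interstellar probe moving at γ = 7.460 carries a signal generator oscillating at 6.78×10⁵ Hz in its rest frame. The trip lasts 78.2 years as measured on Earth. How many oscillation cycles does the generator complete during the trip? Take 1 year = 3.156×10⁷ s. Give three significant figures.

γ = 7.460
The oscillator's own cycle count is N = f × τ where τ is the proper time aboard the probe. τ = Δt/γ = 78.2/7.460 = 10.48 years = 3.308×10⁸ s.
N = 6.78×10⁵ × 3.308×10⁸ = 2.243×10¹⁴.

N = 2.24×10¹⁴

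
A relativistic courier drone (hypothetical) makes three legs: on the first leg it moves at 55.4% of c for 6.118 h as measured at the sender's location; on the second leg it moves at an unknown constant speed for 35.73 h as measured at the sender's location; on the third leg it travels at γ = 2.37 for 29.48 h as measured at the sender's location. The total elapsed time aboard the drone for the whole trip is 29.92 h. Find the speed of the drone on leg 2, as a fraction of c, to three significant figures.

Leg 1: β = 0.554; γ = 1/√(1 − 0.554²) = 1/√0.6931 = 1.201; τ_1 = 6.118/1.201 = 5.093 h.
Leg 2: speed unknown; τ_2 = 35.73/γ_2.
Leg 3: γ = 2.37; τ_3 = 29.48/2.370 = 12.44 h.
Total proper time: 5.093 + τ_2 + 12.44 = 29.92, so τ_2 = 29.92 − 17.53 = 12.39 h.
γ_2 = 35.73/12.39 = 2.884; β = √(1 − 1/γ²) = √0.8798.

β = 0.938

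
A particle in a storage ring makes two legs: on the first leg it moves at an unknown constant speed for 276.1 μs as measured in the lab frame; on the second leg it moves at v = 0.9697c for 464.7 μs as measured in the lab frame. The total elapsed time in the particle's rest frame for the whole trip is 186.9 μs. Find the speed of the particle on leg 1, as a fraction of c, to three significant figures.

β = 0.964

Leg 1: speed unknown; τ_1 = 276.1/γ_1.
Leg 2: γ = 1/√(1 − 0.9697²) = 1/√0.05968 = 4.093; τ_2 = 464.7/4.093 = 113.5 μs.
Total proper time: τ_1 + 113.5 = 186.9, so τ_1 = 186.9 − 113.5 = 73.37 μs.
γ_1 = 276.1/73.37 = 3.763; β = √(1 − 1/γ²) = √0.9294.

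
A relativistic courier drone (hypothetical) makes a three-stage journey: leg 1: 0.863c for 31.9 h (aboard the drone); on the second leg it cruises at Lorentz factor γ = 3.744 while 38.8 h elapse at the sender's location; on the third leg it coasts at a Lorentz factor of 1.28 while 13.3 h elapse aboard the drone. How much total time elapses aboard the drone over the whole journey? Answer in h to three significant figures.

Leg 1: 31.9 h is already measured aboard the drone.
Leg 2: γ = 3.744; τ_2 = 38.8/3.744 = 10.36 h.
Leg 3: 13.3 h is already measured aboard the drone.
Total: 31.90 + 10.36 + 13.30 h.

τ = 55.6 h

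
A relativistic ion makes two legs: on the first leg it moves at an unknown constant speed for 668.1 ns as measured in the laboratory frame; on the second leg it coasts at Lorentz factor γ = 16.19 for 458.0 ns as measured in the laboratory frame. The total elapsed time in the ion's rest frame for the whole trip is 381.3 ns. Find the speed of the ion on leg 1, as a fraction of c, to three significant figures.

β = 0.849

Leg 1: speed unknown; τ_1 = 668.1/γ_1.
Leg 2: γ = 16.19; τ_2 = 458.0/16.19 = 28.29 ns.
Total proper time: τ_1 + 28.29 = 381.3, so τ_1 = 381.3 − 28.29 = 353.0 ns.
γ_1 = 668.1/353.0 = 1.893; β = √(1 − 1/γ²) = √0.7208.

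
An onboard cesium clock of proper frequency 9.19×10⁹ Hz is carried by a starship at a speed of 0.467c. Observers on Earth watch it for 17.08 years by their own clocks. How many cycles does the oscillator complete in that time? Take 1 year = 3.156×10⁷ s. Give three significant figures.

N = 4.38×10¹⁸

γ = 1/√(1 − 0.467²) = 1/√0.7819 = 1.131
During 17.08 years of lab time, the oscillator's proper time advances by τ = Δt/γ = 17.08/1.131 = 15.10 years = 4.767×10⁸ s.
N = f × τ = 9.19×10⁹ × 4.767×10⁸ = 4.380×10¹⁸.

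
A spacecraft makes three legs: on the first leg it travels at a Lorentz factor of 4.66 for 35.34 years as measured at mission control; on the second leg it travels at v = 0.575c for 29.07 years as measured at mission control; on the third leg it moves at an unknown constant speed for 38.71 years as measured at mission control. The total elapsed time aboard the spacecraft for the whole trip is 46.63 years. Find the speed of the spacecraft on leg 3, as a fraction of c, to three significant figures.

Leg 1: γ = 4.66; τ_1 = 35.34/4.660 = 7.584 years.
Leg 2: γ = 1/√(1 − 0.575²) = 1/√0.6694 = 1.222; τ_2 = 29.07/1.222 = 23.78 years.
Leg 3: speed unknown; τ_3 = 38.71/γ_3.
Total proper time: 7.584 + 23.78 + τ_3 = 46.63, so τ_3 = 46.63 − 31.37 = 15.26 years.
γ_3 = 38.71/15.26 = 2.536; β = √(1 − 1/γ²) = √0.8445.

β = 0.919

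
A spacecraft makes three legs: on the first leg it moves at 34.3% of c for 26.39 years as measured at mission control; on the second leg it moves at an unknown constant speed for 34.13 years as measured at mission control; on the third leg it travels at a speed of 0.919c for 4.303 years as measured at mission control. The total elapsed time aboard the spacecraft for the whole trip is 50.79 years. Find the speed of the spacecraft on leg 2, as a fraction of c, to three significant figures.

Leg 1: β = 0.343; γ = 1/√(1 − 0.343²) = 1/√0.8824 = 1.065; τ_1 = 26.39/1.065 = 24.79 years.
Leg 2: speed unknown; τ_2 = 34.13/γ_2.
Leg 3: γ = 1/√(1 − 0.919²) = 1/√0.1554 = 2.536; τ_3 = 4.303/2.536 = 1.696 years.
Total proper time: 24.79 + τ_2 + 1.696 = 50.79, so τ_2 = 50.79 − 26.49 = 24.30 years.
γ_2 = 34.13/24.30 = 1.404; β = √(1 − 1/γ²) = √0.4929.

β = 0.702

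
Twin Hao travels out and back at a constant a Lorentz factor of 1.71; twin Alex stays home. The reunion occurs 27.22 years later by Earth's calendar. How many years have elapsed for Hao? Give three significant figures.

γ = 1.71
Hao's clock measures proper time along the trip: τ = Δt/γ = 27.22/1.710 years.

τ = 15.9 years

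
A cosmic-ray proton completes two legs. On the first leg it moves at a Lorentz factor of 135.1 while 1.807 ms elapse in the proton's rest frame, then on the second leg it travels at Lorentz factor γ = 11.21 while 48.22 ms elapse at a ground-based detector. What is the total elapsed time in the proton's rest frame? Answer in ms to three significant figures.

τ = 6.11 ms

Leg 1: 1.807 ms is already measured in the proton's rest frame.
Leg 2: γ = 11.21; τ_2 = 48.22/11.21 = 4.302 ms.
Total: 1.807 + 4.302 ms.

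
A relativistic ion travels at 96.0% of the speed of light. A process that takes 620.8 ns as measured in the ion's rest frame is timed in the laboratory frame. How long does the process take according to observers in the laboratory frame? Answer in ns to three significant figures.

Δt = 2220 ns

β = 0.960; γ = 1/√(1 − 0.960²) = 1/√0.07840 = 3.571
The interval measured in the ion's rest frame is the proper time (both events occur at the same place in that frame); the lab-frame interval is Δt = γτ = 3.571 × 620.8 ns.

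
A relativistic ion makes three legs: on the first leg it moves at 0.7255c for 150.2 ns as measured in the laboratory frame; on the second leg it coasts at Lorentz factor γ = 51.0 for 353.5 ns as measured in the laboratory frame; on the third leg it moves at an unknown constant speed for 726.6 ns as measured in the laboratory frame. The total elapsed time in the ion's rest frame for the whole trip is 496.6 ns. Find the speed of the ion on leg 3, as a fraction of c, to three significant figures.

β = 0.847

Leg 1: γ = 1/√(1 − 0.7255²) = 1/√0.4736 = 1.453; τ_1 = 150.2/1.453 = 103.4 ns.
Leg 2: γ = 51.0; τ_2 = 353.5/51.00 = 6.931 ns.
Leg 3: speed unknown; τ_3 = 726.6/γ_3.
Total proper time: 103.4 + 6.931 + τ_3 = 496.6, so τ_3 = 496.6 − 110.3 = 386.3 ns.
γ_3 = 726.6/386.3 = 1.881; β = √(1 − 1/γ²) = √0.7173.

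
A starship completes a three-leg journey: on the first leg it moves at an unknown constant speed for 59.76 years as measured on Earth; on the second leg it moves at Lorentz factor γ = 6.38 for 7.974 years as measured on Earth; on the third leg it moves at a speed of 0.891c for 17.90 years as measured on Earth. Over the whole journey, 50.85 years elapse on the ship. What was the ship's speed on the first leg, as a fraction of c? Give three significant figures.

Leg 1: speed unknown; τ_1 = 59.76/γ_1.
Leg 2: γ = 6.38; τ_2 = 7.974/6.380 = 1.250 years.
Leg 3: γ = 1/√(1 − 0.891²) = 1/√0.2061 = 2.203; τ_3 = 17.90/2.203 = 8.127 years.
Total proper time: τ_1 + 1.250 + 8.127 = 50.85, so τ_1 = 50.85 − 9.377 = 41.47 years.
γ_1 = 59.76/41.47 = 1.441; β = √(1 − 1/γ²) = √0.5184.

β = 0.720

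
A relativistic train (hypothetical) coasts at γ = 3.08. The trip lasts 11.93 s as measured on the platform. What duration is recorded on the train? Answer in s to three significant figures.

τ = 3.87 s

γ = 3.08
The interval measured on the platform is the dilated one; the clock on the train measures the proper time τ = Δt/γ = 11.93/3.080 s.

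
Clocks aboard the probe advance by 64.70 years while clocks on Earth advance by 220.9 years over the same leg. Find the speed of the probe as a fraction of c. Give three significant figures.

β = 0.956

The proper time is measured aboard the probe (both events occur at the probe's location); Δt is measured on Earth. γ = Δt/τ = 220.9/64.70 = 3.414.
β = √(1 − 1/γ²) = √(1 − 0.08579) = √0.9142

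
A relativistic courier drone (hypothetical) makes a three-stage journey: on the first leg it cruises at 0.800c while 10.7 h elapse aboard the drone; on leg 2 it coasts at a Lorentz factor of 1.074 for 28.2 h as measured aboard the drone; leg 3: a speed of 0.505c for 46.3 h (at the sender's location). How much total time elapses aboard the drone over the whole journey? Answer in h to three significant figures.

Leg 1: 10.7 h is already measured aboard the drone.
Leg 2: 28.2 h is already measured aboard the drone.
Leg 3: γ = 1/√(1 − 0.505²) = 1/√0.7450 = 1.159; τ_3 = 46.3/1.159 = 39.96 h.
Total: 10.70 + 28.20 + 39.96 h.

τ = 78.9 h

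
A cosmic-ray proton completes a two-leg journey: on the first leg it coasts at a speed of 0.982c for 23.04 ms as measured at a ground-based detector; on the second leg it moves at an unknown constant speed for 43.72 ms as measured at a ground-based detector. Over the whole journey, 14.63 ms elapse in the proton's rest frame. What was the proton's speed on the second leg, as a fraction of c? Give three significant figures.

β = 0.972

Leg 1: γ = 1/√(1 − 0.982²) = 1/√0.03568 = 5.294; τ_1 = 23.04/5.294 = 4.352 ms.
Leg 2: speed unknown; τ_2 = 43.72/γ_2.
Total proper time: 4.352 + τ_2 = 14.63, so τ_2 = 14.63 − 4.352 = 10.28 ms.
γ_2 = 43.72/10.28 = 4.254; β = √(1 − 1/γ²) = √0.9447.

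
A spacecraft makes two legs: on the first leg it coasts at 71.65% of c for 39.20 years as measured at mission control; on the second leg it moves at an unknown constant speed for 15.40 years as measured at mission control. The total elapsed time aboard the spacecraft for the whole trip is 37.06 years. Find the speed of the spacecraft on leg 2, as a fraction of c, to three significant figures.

β = 0.776

Leg 1: β = 0.7165; γ = 1/√(1 − 0.7165²) = 1/√0.4866 = 1.434; τ_1 = 39.20/1.434 = 27.35 years.
Leg 2: speed unknown; τ_2 = 15.40/γ_2.
Total proper time: 27.35 + τ_2 = 37.06, so τ_2 = 37.06 − 27.35 = 9.715 years.
γ_2 = 15.40/9.715 = 1.585; β = √(1 − 1/γ²) = √0.6021.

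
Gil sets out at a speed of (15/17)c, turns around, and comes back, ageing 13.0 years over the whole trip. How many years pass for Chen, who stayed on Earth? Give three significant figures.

Δt = 27.6 years

γ = 1/√(1 − (15/17)²) = 17/8 = 2.125
Earth-frame duration is the dilated interval: Δt = γτ = 2.125 × 13.0 years.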